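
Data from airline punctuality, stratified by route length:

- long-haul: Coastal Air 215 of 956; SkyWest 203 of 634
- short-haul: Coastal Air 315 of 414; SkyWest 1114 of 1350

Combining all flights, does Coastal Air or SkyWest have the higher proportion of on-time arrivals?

Long-haul: Coastal Air 215/956 = 22.5%, SkyWest 203/634 = 32.0% → SkyWest
Short-haul: Coastal Air 315/414 = 76.1%, SkyWest 1114/1350 = 82.5% → SkyWest
Overall: Coastal Air 530/1370 = 38.7%, SkyWest 1317/1984 = 66.4% → SkyWest

SkyWest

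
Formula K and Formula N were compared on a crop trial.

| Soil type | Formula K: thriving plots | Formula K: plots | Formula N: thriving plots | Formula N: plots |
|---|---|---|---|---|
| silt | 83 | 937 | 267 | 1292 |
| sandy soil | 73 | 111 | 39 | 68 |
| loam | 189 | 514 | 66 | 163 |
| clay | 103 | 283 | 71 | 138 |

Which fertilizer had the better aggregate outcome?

Silt: Formula K 83/937 = 8.9%, Formula N 267/1292 = 20.7% → Formula N
Sandy soil: Formula K 73/111 = 65.8%, Formula N 39/68 = 57.4% → Formula K
Loam: Formula K 189/514 = 36.8%, Formula N 66/163 = 40.5% → Formula N
Clay: Formula K 103/283 = 36.4%, Formula N 71/138 = 51.4% → Formula N
Overall: Formula K 448/1845 = 24.3%, Formula N 443/1661 = 26.7% → Formula N
(Neither sweeps every soil group, but Formula N has the higher pooled rate.)

Formula N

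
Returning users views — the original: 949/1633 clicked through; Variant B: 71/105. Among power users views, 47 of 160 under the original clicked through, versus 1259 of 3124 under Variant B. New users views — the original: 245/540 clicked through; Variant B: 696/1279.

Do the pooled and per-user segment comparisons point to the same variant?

Returning users: the original 949/1633 = 58.1%, Variant B 71/105 = 67.6% → Variant B
Power users: the original 47/160 = 29.4%, Variant B 1259/3124 = 40.3% → Variant B
New users: the original 245/540 = 45.4%, Variant B 696/1279 = 54.4% → Variant B
Overall: the original 1241/2333 = 53.2%, Variant B 2026/4508 = 44.9% → the original
Variant B wins each user group but the original wins overall — the comparison reverses. Variant B's views skew toward power users, which has a lower base rate.

No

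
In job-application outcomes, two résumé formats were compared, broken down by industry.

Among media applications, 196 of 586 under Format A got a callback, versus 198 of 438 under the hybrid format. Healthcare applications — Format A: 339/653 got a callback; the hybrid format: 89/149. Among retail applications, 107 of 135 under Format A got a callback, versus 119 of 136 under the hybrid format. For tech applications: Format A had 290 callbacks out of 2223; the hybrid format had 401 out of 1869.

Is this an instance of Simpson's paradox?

Media: Format A 196/586 = 33.4%, the hybrid format 198/438 = 45.2% → the hybrid format
Healthcare: Format A 339/653 = 51.9%, the hybrid format 89/149 = 59.7% → the hybrid format
Retail: Format A 107/135 = 79.3%, the hybrid format 119/136 = 87.5% → the hybrid format
Tech: Format A 290/2223 = 13.0%, the hybrid format 401/1869 = 21.5% → the hybrid format
Overall: Format A 932/3597 = 25.9%, the hybrid format 807/2592 = 31.1% → the hybrid format
The hybrid format wins overall and in every industry group — no reversal.

No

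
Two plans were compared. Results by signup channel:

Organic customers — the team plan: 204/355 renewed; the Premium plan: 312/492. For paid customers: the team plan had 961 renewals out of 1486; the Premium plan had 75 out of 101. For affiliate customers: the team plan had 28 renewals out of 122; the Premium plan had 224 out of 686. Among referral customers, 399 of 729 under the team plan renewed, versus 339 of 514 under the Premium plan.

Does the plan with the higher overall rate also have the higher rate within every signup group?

No

Organic: the team plan 204/355 = 57.5%, the Premium plan 312/492 = 63.4% → the Premium plan
Paid: the team plan 961/1486 = 64.7%, the Premium plan 75/101 = 74.3% → the Premium plan
Affiliate: the team plan 28/122 = 23.0%, the Premium plan 224/686 = 32.7% → the Premium plan
Referral: the team plan 399/729 = 54.7%, the Premium plan 339/514 = 66.0% → the Premium plan
Overall: the team plan 1592/2692 = 59.1%, the Premium plan 950/1793 = 53.0% → the team plan
The Premium plan wins each signup group but the team plan wins overall — the comparison reverses. The Premium plan's customers skew toward affiliate, which has a lower base rate.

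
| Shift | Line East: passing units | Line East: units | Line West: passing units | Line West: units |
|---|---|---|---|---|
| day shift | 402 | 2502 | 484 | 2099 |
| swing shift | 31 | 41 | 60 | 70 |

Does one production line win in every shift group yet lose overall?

Day shift: Line East 402/2502 = 16.1%, Line West 484/2099 = 23.1% → Line West
Swing shift: Line East 31/41 = 75.6%, Line West 60/70 = 85.7% → Line West
Overall: Line East 433/2543 = 17.0%, Line West 544/2169 = 25.1% → Line West
Line West wins overall and in every shift group — no reversal.

No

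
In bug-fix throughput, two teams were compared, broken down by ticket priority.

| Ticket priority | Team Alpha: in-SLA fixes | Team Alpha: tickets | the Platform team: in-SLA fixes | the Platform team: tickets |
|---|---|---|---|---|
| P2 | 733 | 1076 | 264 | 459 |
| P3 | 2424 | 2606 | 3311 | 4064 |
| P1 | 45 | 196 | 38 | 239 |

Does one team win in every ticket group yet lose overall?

P2: Team Alpha 733/1076 = 68.1%, the Platform team 264/459 = 57.5% → Team Alpha
P3: Team Alpha 2424/2606 = 93.0%, the Platform team 3311/4064 = 81.5% → Team Alpha
P1: Team Alpha 45/196 = 23.0%, the Platform team 38/239 = 15.9% → Team Alpha
Overall: Team Alpha 3202/3878 = 82.6%, the Platform team 3613/4762 = 75.9% → Team Alpha
Team Alpha wins overall and in every ticket group — no reversal.

No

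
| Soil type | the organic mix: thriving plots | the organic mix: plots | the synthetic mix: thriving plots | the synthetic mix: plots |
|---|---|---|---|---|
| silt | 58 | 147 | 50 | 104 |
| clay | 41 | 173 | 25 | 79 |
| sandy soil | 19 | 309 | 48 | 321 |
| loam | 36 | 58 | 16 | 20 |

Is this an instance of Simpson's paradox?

Silt: the organic mix 58/147 = 39.5%, the synthetic mix 50/104 = 48.1% → the synthetic mix
Clay: the organic mix 41/173 = 23.7%, the synthetic mix 25/79 = 31.6% → the synthetic mix
Sandy soil: the organic mix 19/309 = 6.1%, the synthetic mix 48/321 = 15.0% → the synthetic mix
Loam: the organic mix 36/58 = 62.1%, the synthetic mix 16/20 = 80.0% → the synthetic mix
Overall: the organic mix 154/687 = 22.4%, the synthetic mix 139/524 = 26.5% → the synthetic mix
The synthetic mix wins overall and in every soil group — no reversal.

No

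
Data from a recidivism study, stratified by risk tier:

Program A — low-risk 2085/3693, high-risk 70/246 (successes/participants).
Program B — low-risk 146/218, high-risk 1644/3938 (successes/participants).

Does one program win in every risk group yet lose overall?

Yes

Low-risk: Program A 2085/3693 = 56.5%, Program B 146/218 = 67.0% → Program B
High-risk: Program A 70/246 = 28.5%, Program B 1644/3938 = 41.7% → Program B
Overall: Program A 2155/3939 = 54.7%, Program B 1790/4156 = 43.1% → Program A
Program B wins each risk group but Program A wins overall — the comparison reverses. Program B's participants skew toward high-risk, which has a lower base rate.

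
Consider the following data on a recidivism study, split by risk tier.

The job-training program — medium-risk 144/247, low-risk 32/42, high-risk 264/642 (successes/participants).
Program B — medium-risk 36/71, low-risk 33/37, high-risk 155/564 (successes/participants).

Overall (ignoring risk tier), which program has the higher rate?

the job-training program

Medium-risk: the job-training program 144/247 = 58.3%, Program B 36/71 = 50.7% → the job-training program
Low-risk: the job-training program 32/42 = 76.2%, Program B 33/37 = 89.2% → Program B
High-risk: the job-training program 264/642 = 41.1%, Program B 155/564 = 27.5% → the job-training program
Overall: the job-training program 440/931 = 47.3%, Program B 224/672 = 33.3% → the job-training program
(Neither sweeps every risk group, but the job-training program has the higher pooled rate.)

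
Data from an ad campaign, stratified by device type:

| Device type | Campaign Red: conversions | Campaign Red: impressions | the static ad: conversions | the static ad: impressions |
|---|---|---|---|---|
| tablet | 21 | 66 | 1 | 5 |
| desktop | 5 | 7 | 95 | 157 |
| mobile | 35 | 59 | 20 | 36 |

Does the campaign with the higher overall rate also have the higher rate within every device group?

Tablet: Campaign Red 21/66 = 31.8%, the static ad 1/5 = 20.0% → Campaign Red
Desktop: Campaign Red 5/7 = 71.4%, the static ad 95/157 = 60.5% → Campaign Red
Mobile: Campaign Red 35/59 = 59.3%, the static ad 20/36 = 55.6% → Campaign Red
Overall: Campaign Red 61/132 = 46.2%, the static ad 116/198 = 58.6% → the static ad
Campaign Red wins each device group but the static ad wins overall — the comparison reverses. Campaign Red's impressions skew toward tablet, which has a lower base rate.

No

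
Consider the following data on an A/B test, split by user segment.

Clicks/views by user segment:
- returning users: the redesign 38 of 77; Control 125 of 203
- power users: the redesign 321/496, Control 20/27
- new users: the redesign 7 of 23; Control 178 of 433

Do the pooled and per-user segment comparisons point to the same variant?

Returning users: the redesign 38/77 = 49.4%, Control 125/203 = 61.6% → Control
Power users: the redesign 321/496 = 64.7%, Control 20/27 = 74.1% → Control
New users: the redesign 7/23 = 30.4%, Control 178/433 = 41.1% → Control
Overall: the redesign 366/596 = 61.4%, Control 323/663 = 48.7% → the redesign
Control wins each user group but the redesign wins overall — the comparison reverses. Control's views skew toward new users, which has a lower base rate.

No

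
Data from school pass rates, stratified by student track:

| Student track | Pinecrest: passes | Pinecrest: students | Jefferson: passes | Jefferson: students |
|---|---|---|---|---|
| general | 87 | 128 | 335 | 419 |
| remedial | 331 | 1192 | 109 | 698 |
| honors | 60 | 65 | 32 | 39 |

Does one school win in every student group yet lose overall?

General: Pinecrest 87/128 = 68.0%, Jefferson 335/419 = 80.0% → Jefferson
Remedial: Pinecrest 331/1192 = 27.8%, Jefferson 109/698 = 15.6% → Pinecrest
Honors: Pinecrest 60/65 = 92.3%, Jefferson 32/39 = 82.1% → Pinecrest
Overall: Pinecrest 478/1385 = 34.5%, Jefferson 476/1156 = 41.2% → Jefferson
Neither sweeps: Pinecrest wins 2 of 3 groups, Jefferson wins 1. Jefferson wins overall but not every group — no Simpson reversal.

No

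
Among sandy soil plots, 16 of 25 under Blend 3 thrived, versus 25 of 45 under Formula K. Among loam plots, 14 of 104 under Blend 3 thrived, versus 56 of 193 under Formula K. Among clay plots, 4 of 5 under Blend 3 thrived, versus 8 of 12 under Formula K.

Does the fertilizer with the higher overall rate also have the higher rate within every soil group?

Sandy soil: Blend 3 16/25 = 64.0%, Formula K 25/45 = 55.6% → Blend 3
Loam: Blend 3 14/104 = 13.5%, Formula K 56/193 = 29.0% → Formula K
Clay: Blend 3 4/5 = 80.0%, Formula K 8/12 = 66.7% → Blend 3
Overall: Blend 3 34/134 = 25.4%, Formula K 89/250 = 35.6% → Formula K
Neither sweeps: Blend 3 wins 2 of 3 groups, Formula K wins 1. Formula K wins overall but not every group — no Simpson reversal.

No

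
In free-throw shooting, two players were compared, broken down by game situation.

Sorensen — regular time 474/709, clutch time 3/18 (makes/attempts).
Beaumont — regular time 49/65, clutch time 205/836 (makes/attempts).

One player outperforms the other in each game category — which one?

Beaumont

Regular time: Sorensen 474/709 = 66.9%, Beaumont 49/65 = 75.4% → Beaumont
Clutch time: Sorensen 3/18 = 16.7%, Beaumont 205/836 = 24.5% → Beaumont
Beaumont has the higher rate in both groups.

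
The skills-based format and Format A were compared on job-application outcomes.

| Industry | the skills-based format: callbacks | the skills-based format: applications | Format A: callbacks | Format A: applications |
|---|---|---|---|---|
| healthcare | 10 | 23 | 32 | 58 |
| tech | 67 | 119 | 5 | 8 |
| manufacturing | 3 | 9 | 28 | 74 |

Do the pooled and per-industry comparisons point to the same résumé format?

No

Healthcare: the skills-based format 10/23 = 43.5%, Format A 32/58 = 55.2% → Format A
Tech: the skills-based format 67/119 = 56.3%, Format A 5/8 = 62.5% → Format A
Manufacturing: the skills-based format 3/9 = 33.3%, Format A 28/74 = 37.8% → Format A
Overall: the skills-based format 80/151 = 53.0%, Format A 65/140 = 46.4% → the skills-based format
Format A wins each industry group but the skills-based format wins overall — the comparison reverses. Format A's applications skew toward manufacturing, which has a lower base rate.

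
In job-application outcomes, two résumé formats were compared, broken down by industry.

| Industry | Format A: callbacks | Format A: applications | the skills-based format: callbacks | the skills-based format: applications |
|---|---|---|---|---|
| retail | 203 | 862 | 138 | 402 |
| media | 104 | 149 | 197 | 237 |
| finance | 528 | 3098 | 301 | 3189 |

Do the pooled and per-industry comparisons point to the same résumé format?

No

Retail: Format A 203/862 = 23.5%, the skills-based format 138/402 = 34.3% → the skills-based format
Media: Format A 104/149 = 69.8%, the skills-based format 197/237 = 83.1% → the skills-based format
Finance: Format A 528/3098 = 17.0%, the skills-based format 301/3189 = 9.4% → Format A
Overall: Format A 835/4109 = 20.3%, the skills-based format 636/3828 = 16.6% → Format A
Neither sweeps: Format A wins 1 of 3 groups, the skills-based format wins 2. Format A wins overall but not every group — no Simpson reversal.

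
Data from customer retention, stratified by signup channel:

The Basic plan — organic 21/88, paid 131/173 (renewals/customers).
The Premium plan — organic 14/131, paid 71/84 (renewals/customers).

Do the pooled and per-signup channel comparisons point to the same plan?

Organic: the Basic plan 21/88 = 23.9%, the Premium plan 14/131 = 10.7% → the Basic plan
Paid: the Basic plan 131/173 = 75.7%, the Premium plan 71/84 = 84.5% → the Premium plan
Overall: the Basic plan 152/261 = 58.2%, the Premium plan 85/215 = 39.5% → the Basic plan
Neither sweeps: the Basic plan wins 1 of 2 groups, the Premium plan wins 1. The Basic plan wins overall but not every group — no Simpson reversal.

No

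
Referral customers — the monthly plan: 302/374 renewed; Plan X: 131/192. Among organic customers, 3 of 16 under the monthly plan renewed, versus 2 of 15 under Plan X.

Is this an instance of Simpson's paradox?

Referral: the monthly plan 302/374 = 80.7%, Plan X 131/192 = 68.2% → the monthly plan
Organic: the monthly plan 3/16 = 18.8%, Plan X 2/15 = 13.3% → the monthly plan
Overall: the monthly plan 305/390 = 78.2%, Plan X 133/207 = 64.3% → the monthly plan
The monthly plan wins overall and in every signup group — no reversal.

No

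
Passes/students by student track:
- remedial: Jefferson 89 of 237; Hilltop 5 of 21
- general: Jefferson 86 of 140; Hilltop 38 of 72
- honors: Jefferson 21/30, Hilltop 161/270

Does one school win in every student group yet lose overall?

Remedial: Jefferson 89/237 = 37.6%, Hilltop 5/21 = 23.8% → Jefferson
General: Jefferson 86/140 = 61.4%, Hilltop 38/72 = 52.8% → Jefferson
Honors: Jefferson 21/30 = 70.0%, Hilltop 161/270 = 59.6% → Jefferson
Overall: Jefferson 196/407 = 48.2%, Hilltop 204/363 = 56.2% → Hilltop
Jefferson wins each student group but Hilltop wins overall — the comparison reverses. Jefferson's students skew toward remedial, which has a lower base rate.

Yes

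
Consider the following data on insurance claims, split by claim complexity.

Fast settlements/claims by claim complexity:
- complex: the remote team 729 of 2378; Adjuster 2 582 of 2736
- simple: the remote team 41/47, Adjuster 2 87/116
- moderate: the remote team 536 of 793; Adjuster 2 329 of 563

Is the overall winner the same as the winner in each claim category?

Complex: the remote team 729/2378 = 30.7%, Adjuster 2 582/2736 = 21.3% → the remote team
Simple: the remote team 41/47 = 87.2%, Adjuster 2 87/116 = 75.0% → the remote team
Moderate: the remote team 536/793 = 67.6%, Adjuster 2 329/563 = 58.4% → the remote team
Overall: the remote team 1306/3218 = 40.6%, Adjuster 2 998/3415 = 29.2% → the remote team
The remote team wins overall and in every claim group — no reversal.

Yes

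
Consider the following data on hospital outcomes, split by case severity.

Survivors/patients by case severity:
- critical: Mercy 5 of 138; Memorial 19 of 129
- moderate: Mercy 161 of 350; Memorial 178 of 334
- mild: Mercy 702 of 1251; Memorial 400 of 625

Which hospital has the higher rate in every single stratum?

Memorial

Critical: Mercy 5/138 = 3.6%, Memorial 19/129 = 14.7% → Memorial
Moderate: Mercy 161/350 = 46.0%, Memorial 178/334 = 53.3% → Memorial
Mild: Mercy 702/1251 = 56.1%, Memorial 400/625 = 64.0% → Memorial
Memorial has the higher rate in all 3 groups.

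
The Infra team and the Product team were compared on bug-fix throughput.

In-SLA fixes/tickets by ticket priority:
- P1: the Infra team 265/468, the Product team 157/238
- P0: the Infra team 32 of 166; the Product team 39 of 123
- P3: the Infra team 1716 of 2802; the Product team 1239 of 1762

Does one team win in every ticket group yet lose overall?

No

P1: the Infra team 265/468 = 56.6%, the Product team 157/238 = 66.0% → the Product team
P0: the Infra team 32/166 = 19.3%, the Product team 39/123 = 31.7% → the Product team
P3: the Infra team 1716/2802 = 61.2%, the Product team 1239/1762 = 70.3% → the Product team
Overall: the Infra team 2013/3436 = 58.6%, the Product team 1435/2123 = 67.6% → the Product team
The Product team wins overall and in every ticket group — no reversal.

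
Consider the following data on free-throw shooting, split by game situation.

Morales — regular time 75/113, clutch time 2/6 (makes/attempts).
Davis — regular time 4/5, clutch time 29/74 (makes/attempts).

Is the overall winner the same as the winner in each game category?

No

Regular time: Morales 75/113 = 66.4%, Davis 4/5 = 80.0% → Davis
Clutch time: Morales 2/6 = 33.3%, Davis 29/74 = 39.2% → Davis
Overall: Morales 77/119 = 64.7%, Davis 33/79 = 41.8% → Morales
Davis wins each game group but Morales wins overall — the comparison reverses. Davis's attempts skew toward clutch time, which has a lower base rate.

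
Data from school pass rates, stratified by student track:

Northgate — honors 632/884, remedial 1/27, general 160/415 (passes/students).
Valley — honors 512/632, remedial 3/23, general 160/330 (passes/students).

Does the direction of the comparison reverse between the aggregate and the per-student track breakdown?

Honors: Northgate 632/884 = 71.5%, Valley 512/632 = 81.0% → Valley
Remedial: Northgate 1/27 = 3.7%, Valley 3/23 = 13.0% → Valley
General: Northgate 160/415 = 38.6%, Valley 160/330 = 48.5% → Valley
Overall: Northgate 793/1326 = 59.8%, Valley 675/985 = 68.5% → Valley
Valley wins overall and in every student group — no reversal.

No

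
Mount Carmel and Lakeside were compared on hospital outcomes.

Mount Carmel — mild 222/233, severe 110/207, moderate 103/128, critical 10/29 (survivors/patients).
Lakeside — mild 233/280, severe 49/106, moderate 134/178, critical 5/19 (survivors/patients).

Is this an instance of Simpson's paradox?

Mild: Mount Carmel 222/233 = 95.3%, Lakeside 233/280 = 83.2% → Mount Carmel
Severe: Mount Carmel 110/207 = 53.1%, Lakeside 49/106 = 46.2% → Mount Carmel
Moderate: Mount Carmel 103/128 = 80.5%, Lakeside 134/178 = 75.3% → Mount Carmel
Critical: Mount Carmel 10/29 = 34.5%, Lakeside 5/19 = 26.3% → Mount Carmel
Overall: Mount Carmel 445/597 = 74.5%, Lakeside 421/583 = 72.2% → Mount Carmel
Mount Carmel wins overall and in every case group — no reversal.

No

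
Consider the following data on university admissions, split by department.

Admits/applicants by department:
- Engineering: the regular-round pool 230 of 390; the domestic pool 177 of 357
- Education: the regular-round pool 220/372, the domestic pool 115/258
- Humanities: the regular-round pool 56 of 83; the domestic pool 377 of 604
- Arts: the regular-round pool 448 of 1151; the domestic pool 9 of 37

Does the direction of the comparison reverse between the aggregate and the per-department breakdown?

Engineering: the regular-round pool 230/390 = 59.0%, the domestic pool 177/357 = 49.6% → the regular-round pool
Education: the regular-round pool 220/372 = 59.1%, the domestic pool 115/258 = 44.6% → the regular-round pool
Humanities: the regular-round pool 56/83 = 67.5%, the domestic pool 377/604 = 62.4% → the regular-round pool
Arts: the regular-round pool 448/1151 = 38.9%, the domestic pool 9/37 = 24.3% → the regular-round pool
Overall: the regular-round pool 954/1996 = 47.8%, the domestic pool 678/1256 = 54.0% → the domestic pool
The regular-round pool wins each department group but the domestic pool wins overall — the comparison reverses. The regular-round pool's applicants skew toward Arts, which has a lower base rate.

Yes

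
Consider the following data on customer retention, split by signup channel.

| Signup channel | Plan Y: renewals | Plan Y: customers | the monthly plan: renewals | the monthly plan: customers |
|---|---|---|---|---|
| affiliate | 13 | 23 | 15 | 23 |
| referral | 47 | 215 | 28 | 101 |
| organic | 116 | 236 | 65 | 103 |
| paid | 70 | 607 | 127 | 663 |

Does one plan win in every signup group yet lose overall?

Affiliate: Plan Y 13/23 = 56.5%, the monthly plan 15/23 = 65.2% → the monthly plan
Referral: Plan Y 47/215 = 21.9%, the monthly plan 28/101 = 27.7% → the monthly plan
Organic: Plan Y 116/236 = 49.2%, the monthly plan 65/103 = 63.1% → the monthly plan
Paid: Plan Y 70/607 = 11.5%, the monthly plan 127/663 = 19.2% → the monthly plan
Overall: Plan Y 246/1081 = 22.8%, the monthly plan 235/890 = 26.4% → the monthly plan
The monthly plan wins overall and in every signup group — no reversal.

No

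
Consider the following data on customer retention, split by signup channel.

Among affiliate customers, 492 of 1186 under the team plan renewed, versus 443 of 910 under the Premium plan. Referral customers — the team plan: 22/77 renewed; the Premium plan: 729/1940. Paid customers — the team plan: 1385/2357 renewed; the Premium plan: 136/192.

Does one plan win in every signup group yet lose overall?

Yes

Affiliate: the team plan 492/1186 = 41.5%, the Premium plan 443/910 = 48.7% → the Premium plan
Referral: the team plan 22/77 = 28.6%, the Premium plan 729/1940 = 37.6% → the Premium plan
Paid: the team plan 1385/2357 = 58.8%, the Premium plan 136/192 = 70.8% → the Premium plan
Overall: the team plan 1899/3620 = 52.5%, the Premium plan 1308/3042 = 43.0% → the team plan
The Premium plan wins each signup group but the team plan wins overall — the comparison reverses. The Premium plan's customers skew toward referral, which has a lower base rate.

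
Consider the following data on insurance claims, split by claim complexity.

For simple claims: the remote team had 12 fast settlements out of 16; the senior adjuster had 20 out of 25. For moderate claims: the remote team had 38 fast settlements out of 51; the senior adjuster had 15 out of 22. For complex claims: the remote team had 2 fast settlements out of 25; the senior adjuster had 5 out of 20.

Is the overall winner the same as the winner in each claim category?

Simple: the remote team 12/16 = 75.0%, the senior adjuster 20/25 = 80.0% → the senior adjuster
Moderate: the remote team 38/51 = 74.5%, the senior adjuster 15/22 = 68.2% → the remote team
Complex: the remote team 2/25 = 8.0%, the senior adjuster 5/20 = 25.0% → the senior adjuster
Overall: the remote team 52/92 = 56.5%, the senior adjuster 40/67 = 59.7% → the senior adjuster
Neither sweeps: the remote team wins 1 of 3 groups, the senior adjuster wins 2. The senior adjuster wins overall but not every group — no Simpson reversal.

No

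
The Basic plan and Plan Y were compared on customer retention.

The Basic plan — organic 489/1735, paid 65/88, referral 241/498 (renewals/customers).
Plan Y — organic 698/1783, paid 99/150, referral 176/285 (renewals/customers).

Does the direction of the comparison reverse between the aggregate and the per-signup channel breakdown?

No

Organic: the Basic plan 489/1735 = 28.2%, Plan Y 698/1783 = 39.1% → Plan Y
Paid: the Basic plan 65/88 = 73.9%, Plan Y 99/150 = 66.0% → the Basic plan
Referral: the Basic plan 241/498 = 48.4%, Plan Y 176/285 = 61.8% → Plan Y
Overall: the Basic plan 795/2321 = 34.3%, Plan Y 973/2218 = 43.9% → Plan Y
Neither sweeps: the Basic plan wins 1 of 3 groups, Plan Y wins 2. Plan Y wins overall but not every group — no Simpson reversal.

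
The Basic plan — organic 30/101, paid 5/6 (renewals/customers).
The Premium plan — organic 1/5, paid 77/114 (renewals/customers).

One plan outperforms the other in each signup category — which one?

Organic: the Basic plan 30/101 = 29.7%, the Premium plan 1/5 = 20.0% → the Basic plan
Paid: the Basic plan 5/6 = 83.3%, the Premium plan 77/114 = 67.5% → the Basic plan
The Basic plan has the higher rate in both groups.

the Basic plan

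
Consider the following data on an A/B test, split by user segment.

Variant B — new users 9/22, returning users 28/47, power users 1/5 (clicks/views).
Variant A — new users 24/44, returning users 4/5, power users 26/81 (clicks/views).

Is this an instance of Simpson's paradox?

New users: Variant B 9/22 = 40.9%, Variant A 24/44 = 54.5% → Variant A
Returning users: Variant B 28/47 = 59.6%, Variant A 4/5 = 80.0% → Variant A
Power users: Variant B 1/5 = 20.0%, Variant A 26/81 = 32.1% → Variant A
Overall: Variant B 38/74 = 51.4%, Variant A 54/130 = 41.5% → Variant B
Variant A wins each user group but Variant B wins overall — the comparison reverses. Variant A's views skew toward power users, which has a lower base rate.

Yes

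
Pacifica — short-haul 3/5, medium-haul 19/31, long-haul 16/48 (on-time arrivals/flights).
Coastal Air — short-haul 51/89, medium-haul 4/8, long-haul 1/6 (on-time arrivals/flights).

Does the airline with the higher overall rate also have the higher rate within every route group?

Short-haul: Pacifica 3/5 = 60.0%, Coastal Air 51/89 = 57.3% → Pacifica
Medium-haul: Pacifica 19/31 = 61.3%, Coastal Air 4/8 = 50.0% → Pacifica
Long-haul: Pacifica 16/48 = 33.3%, Coastal Air 1/6 = 16.7% → Pacifica
Overall: Pacifica 38/84 = 45.2%, Coastal Air 56/103 = 54.4% → Coastal Air
Pacifica wins each route group but Coastal Air wins overall — the comparison reverses. Pacifica's flights skew toward long-haul, which has a lower base rate.

No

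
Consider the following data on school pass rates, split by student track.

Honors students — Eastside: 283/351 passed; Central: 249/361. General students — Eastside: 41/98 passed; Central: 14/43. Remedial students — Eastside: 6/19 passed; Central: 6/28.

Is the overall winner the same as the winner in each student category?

Yes

Honors: Eastside 283/351 = 80.6%, Central 249/361 = 69.0% → Eastside
General: Eastside 41/98 = 41.8%, Central 14/43 = 32.6% → Eastside
Remedial: Eastside 6/19 = 31.6%, Central 6/28 = 21.4% → Eastside
Overall: Eastside 330/468 = 70.5%, Central 269/432 = 62.3% → Eastside
Eastside wins overall and in every student group — no reversal.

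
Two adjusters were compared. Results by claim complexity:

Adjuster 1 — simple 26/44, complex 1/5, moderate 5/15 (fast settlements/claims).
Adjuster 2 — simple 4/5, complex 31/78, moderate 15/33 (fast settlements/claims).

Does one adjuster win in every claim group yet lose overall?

Yes

Simple: Adjuster 1 26/44 = 59.1%, Adjuster 2 4/5 = 80.0% → Adjuster 2
Complex: Adjuster 1 1/5 = 20.0%, Adjuster 2 31/78 = 39.7% → Adjuster 2
Moderate: Adjuster 1 5/15 = 33.3%, Adjuster 2 15/33 = 45.5% → Adjuster 2
Overall: Adjuster 1 32/64 = 50.0%, Adjuster 2 50/116 = 43.1% → Adjuster 1
Adjuster 2 wins each claim group but Adjuster 1 wins overall — the comparison reverses. Adjuster 2's claims skew toward complex, which has a lower base rate.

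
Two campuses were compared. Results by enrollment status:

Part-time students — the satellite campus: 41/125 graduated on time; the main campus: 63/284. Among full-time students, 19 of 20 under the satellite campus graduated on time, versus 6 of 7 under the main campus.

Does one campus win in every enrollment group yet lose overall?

Part-time: the satellite campus 41/125 = 32.8%, the main campus 63/284 = 22.2% → the satellite campus
Full-time: the satellite campus 19/20 = 95.0%, the main campus 6/7 = 85.7% → the satellite campus
Overall: the satellite campus 60/145 = 41.4%, the main campus 69/291 = 23.7% → the satellite campus
The satellite campus wins overall and in every enrollment group — no reversal.

No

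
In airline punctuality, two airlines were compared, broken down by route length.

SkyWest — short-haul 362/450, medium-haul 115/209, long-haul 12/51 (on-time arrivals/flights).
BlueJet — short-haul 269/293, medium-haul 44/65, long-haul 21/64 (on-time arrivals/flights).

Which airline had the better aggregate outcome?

BlueJet

Short-haul: SkyWest 362/450 = 80.4%, BlueJet 269/293 = 91.8% → BlueJet
Medium-haul: SkyWest 115/209 = 55.0%, BlueJet 44/65 = 67.7% → BlueJet
Long-haul: SkyWest 12/51 = 23.5%, BlueJet 21/64 = 32.8% → BlueJet
Overall: SkyWest 489/710 = 68.9%, BlueJet 334/422 = 79.1% → BlueJet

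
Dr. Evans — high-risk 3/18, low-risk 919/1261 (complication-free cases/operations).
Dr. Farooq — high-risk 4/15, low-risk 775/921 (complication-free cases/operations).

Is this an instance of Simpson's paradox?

High-risk: Dr. Evans 3/18 = 16.7%, Dr. Farooq 4/15 = 26.7% → Dr. Farooq
Low-risk: Dr. Evans 919/1261 = 72.9%, Dr. Farooq 775/921 = 84.1% → Dr. Farooq
Overall: Dr. Evans 922/1279 = 72.1%, Dr. Farooq 779/936 = 83.2% → Dr. Farooq
Dr. Farooq wins overall and in every patient risk group — no reversal.

No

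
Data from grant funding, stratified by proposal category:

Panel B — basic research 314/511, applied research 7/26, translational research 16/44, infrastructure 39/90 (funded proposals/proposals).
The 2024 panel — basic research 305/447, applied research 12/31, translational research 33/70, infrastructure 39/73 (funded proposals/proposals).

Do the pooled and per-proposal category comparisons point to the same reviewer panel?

Basic research: Panel B 314/511 = 61.4%, the 2024 panel 305/447 = 68.2% → the 2024 panel
Applied research: Panel B 7/26 = 26.9%, the 2024 panel 12/31 = 38.7% → the 2024 panel
Translational research: Panel B 16/44 = 36.4%, the 2024 panel 33/70 = 47.1% → the 2024 panel
Infrastructure: Panel B 39/90 = 43.3%, the 2024 panel 39/73 = 53.4% → the 2024 panel
Overall: Panel B 376/671 = 56.0%, the 2024 panel 389/621 = 62.6% → the 2024 panel
The 2024 panel wins overall and in every proposal group — no reversal.

Yes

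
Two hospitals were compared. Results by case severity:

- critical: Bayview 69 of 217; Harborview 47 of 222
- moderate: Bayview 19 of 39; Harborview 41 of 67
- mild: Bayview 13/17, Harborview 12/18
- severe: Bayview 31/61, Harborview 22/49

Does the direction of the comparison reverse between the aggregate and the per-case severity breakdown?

Critical: Bayview 69/217 = 31.8%, Harborview 47/222 = 21.2% → Bayview
Moderate: Bayview 19/39 = 48.7%, Harborview 41/67 = 61.2% → Harborview
Mild: Bayview 13/17 = 76.5%, Harborview 12/18 = 66.7% → Bayview
Severe: Bayview 31/61 = 50.8%, Harborview 22/49 = 44.9% → Bayview
Overall: Bayview 132/334 = 39.5%, Harborview 122/356 = 34.3% → Bayview
Neither sweeps: Bayview wins 3 of 4 groups, Harborview wins 1. Bayview wins overall but not every group — no Simpson reversal.

No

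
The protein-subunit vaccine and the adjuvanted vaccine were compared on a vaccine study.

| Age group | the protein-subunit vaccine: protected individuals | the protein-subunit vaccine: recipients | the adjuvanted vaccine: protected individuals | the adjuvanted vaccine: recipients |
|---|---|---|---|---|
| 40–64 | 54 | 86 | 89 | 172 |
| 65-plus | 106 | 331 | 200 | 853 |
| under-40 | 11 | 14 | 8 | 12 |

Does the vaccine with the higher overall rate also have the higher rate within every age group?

40–64: the protein-subunit vaccine 54/86 = 62.8%, the adjuvanted vaccine 89/172 = 51.7% → the protein-subunit vaccine
65-plus: the protein-subunit vaccine 106/331 = 32.0%, the adjuvanted vaccine 200/853 = 23.4% → the protein-subunit vaccine
Under-40: the protein-subunit vaccine 11/14 = 78.6%, the adjuvanted vaccine 8/12 = 66.7% → the protein-subunit vaccine
Overall: the protein-subunit vaccine 171/431 = 39.7%, the adjuvanted vaccine 297/1037 = 28.6% → the protein-subunit vaccine
The protein-subunit vaccine wins overall and in every age group — no reversal.

Yes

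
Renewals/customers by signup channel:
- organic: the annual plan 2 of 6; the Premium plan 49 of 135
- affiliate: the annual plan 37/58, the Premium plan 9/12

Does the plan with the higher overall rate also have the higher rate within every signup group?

Organic: the annual plan 2/6 = 33.3%, the Premium plan 49/135 = 36.3% → the Premium plan
Affiliate: the annual plan 37/58 = 63.8%, the Premium plan 9/12 = 75.0% → the Premium plan
Overall: the annual plan 39/64 = 60.9%, the Premium plan 58/147 = 39.5% → the annual plan
The Premium plan wins each signup group but the annual plan wins overall — the comparison reverses. The Premium plan's customers skew toward organic, which has a lower base rate.

No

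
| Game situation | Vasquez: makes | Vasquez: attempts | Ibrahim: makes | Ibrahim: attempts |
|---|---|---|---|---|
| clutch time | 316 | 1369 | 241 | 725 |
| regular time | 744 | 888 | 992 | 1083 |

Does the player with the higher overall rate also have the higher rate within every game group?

Yes

Clutch time: Vasquez 316/1369 = 23.1%, Ibrahim 241/725 = 33.2% → Ibrahim
Regular time: Vasquez 744/888 = 83.8%, Ibrahim 992/1083 = 91.6% → Ibrahim
Overall: Vasquez 1060/2257 = 47.0%, Ibrahim 1233/1808 = 68.2% → Ibrahim
Ibrahim wins overall and in every game group — no reversal.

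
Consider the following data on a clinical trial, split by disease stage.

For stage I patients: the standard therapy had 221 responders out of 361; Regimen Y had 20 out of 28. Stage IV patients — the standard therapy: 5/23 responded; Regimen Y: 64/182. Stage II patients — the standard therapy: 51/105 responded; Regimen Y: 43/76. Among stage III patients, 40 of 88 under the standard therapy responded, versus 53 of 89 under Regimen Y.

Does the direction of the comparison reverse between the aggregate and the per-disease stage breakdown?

Stage I: the standard therapy 221/361 = 61.2%, Regimen Y 20/28 = 71.4% → Regimen Y
Stage IV: the standard therapy 5/23 = 21.7%, Regimen Y 64/182 = 35.2% → Regimen Y
Stage II: the standard therapy 51/105 = 48.6%, Regimen Y 43/76 = 56.6% → Regimen Y
Stage III: the standard therapy 40/88 = 45.5%, Regimen Y 53/89 = 59.6% → Regimen Y
Overall: the standard therapy 317/577 = 54.9%, Regimen Y 180/375 = 48.0% → the standard therapy
Regimen Y wins each disease group but the standard therapy wins overall — the comparison reverses. Regimen Y's patients skew toward stage IV, which has a lower base rate.

Yes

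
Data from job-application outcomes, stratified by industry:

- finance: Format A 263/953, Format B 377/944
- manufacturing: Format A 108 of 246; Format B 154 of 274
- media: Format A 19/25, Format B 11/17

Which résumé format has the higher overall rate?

Finance: Format A 263/953 = 27.6%, Format B 377/944 = 39.9% → Format B
Manufacturing: Format A 108/246 = 43.9%, Format B 154/274 = 56.2% → Format B
Media: Format A 19/25 = 76.0%, Format B 11/17 = 64.7% → Format A
Overall: Format A 390/1224 = 31.9%, Format B 542/1235 = 43.9% → Format B
(Neither sweeps every industry group, but Format B has the higher pooled rate.)

Format B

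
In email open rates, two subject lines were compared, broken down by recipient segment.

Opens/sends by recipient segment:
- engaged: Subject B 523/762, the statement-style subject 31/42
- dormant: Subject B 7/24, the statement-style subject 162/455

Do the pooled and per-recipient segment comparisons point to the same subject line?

Engaged: Subject B 523/762 = 68.6%, the statement-style subject 31/42 = 73.8% → the statement-style subject
Dormant: Subject B 7/24 = 29.2%, the statement-style subject 162/455 = 35.6% → the statement-style subject
Overall: Subject B 530/786 = 67.4%, the statement-style subject 193/497 = 38.8% → Subject B
The statement-style subject wins each recipient group but Subject B wins overall — the comparison reverses. The statement-style subject's sends skew toward dormant, which has a lower base rate.

No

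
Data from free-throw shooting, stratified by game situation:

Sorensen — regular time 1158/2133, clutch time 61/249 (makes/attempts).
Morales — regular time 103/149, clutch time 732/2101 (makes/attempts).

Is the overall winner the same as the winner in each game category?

Regular time: Sorensen 1158/2133 = 54.3%, Morales 103/149 = 69.1% → Morales
Clutch time: Sorensen 61/249 = 24.5%, Morales 732/2101 = 34.8% → Morales
Overall: Sorensen 1219/2382 = 51.2%, Morales 835/2250 = 37.1% → Sorensen
Morales wins each game group but Sorensen wins overall — the comparison reverses. Morales's attempts skew toward clutch time, which has a lower base rate.

No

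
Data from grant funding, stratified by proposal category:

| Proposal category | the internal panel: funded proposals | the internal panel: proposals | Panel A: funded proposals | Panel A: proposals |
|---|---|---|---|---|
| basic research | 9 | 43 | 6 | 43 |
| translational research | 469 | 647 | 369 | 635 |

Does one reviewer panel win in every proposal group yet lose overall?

Basic research: the internal panel 9/43 = 20.9%, Panel A 6/43 = 14.0% → the internal panel
Translational research: the internal panel 469/647 = 72.5%, Panel A 369/635 = 58.1% → the internal panel
Overall: the internal panel 478/690 = 69.3%, Panel A 375/678 = 55.3% → the internal panel
The internal panel wins overall and in every proposal group — no reversal.

No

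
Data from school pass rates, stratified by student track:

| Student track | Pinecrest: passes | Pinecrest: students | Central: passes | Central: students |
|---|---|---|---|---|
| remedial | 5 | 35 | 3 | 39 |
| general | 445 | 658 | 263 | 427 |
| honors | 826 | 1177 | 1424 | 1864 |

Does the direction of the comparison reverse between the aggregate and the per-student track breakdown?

No

Remedial: Pinecrest 5/35 = 14.3%, Central 3/39 = 7.7% → Pinecrest
General: Pinecrest 445/658 = 67.6%, Central 263/427 = 61.6% → Pinecrest
Honors: Pinecrest 826/1177 = 70.2%, Central 1424/1864 = 76.4% → Central
Overall: Pinecrest 1276/1870 = 68.2%, Central 1690/2330 = 72.5% → Central
Neither sweeps: Pinecrest wins 2 of 3 groups, Central wins 1. Central wins overall but not every group — no Simpson reversal.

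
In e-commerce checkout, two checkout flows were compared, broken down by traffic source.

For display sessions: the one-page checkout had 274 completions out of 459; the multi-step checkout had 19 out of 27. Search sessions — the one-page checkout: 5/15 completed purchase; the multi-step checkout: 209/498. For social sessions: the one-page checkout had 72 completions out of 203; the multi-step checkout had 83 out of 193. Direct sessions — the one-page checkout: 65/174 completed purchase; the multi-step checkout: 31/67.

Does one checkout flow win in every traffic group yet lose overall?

Display: the one-page checkout 274/459 = 59.7%, the multi-step checkout 19/27 = 70.4% → the multi-step checkout
Search: the one-page checkout 5/15 = 33.3%, the multi-step checkout 209/498 = 42.0% → the multi-step checkout
Social: the one-page checkout 72/203 = 35.5%, the multi-step checkout 83/193 = 43.0% → the multi-step checkout
Direct: the one-page checkout 65/174 = 37.4%, the multi-step checkout 31/67 = 46.3% → the multi-step checkout
Overall: the one-page checkout 416/851 = 48.9%, the multi-step checkout 342/785 = 43.6% → the one-page checkout
The multi-step checkout wins each traffic group but the one-page checkout wins overall — the comparison reverses. The multi-step checkout's sessions skew toward search, which has a lower base rate.

Yes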